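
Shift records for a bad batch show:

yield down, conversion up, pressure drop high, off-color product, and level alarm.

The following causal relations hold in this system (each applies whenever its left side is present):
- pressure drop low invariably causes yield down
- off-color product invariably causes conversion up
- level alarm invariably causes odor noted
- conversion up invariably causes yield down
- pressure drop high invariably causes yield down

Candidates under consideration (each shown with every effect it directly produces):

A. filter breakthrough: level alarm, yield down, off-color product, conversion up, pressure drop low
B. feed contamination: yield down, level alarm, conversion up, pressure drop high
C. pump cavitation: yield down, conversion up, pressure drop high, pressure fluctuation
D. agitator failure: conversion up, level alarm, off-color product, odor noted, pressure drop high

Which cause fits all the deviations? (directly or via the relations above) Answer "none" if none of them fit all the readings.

D

Testing each hypothesis:
(A) filter breakthrough — yield down yes; conversion up yes; pressure drop high NO; off-color product yes; level alarm yes
(B) feed contamination — yield down yes; conversion up yes; pressure drop high yes; off-color product NO; level alarm yes
(C) pump cavitation — yield down yes; conversion up yes; pressure drop high yes; off-color product NO; level alarm NO
(D) agitator failure — yield down yes (through conversion up → yield down); conversion up yes; pressure drop high yes; off-color product yes; level alarm yes
(D) alone accounts for all the evidence.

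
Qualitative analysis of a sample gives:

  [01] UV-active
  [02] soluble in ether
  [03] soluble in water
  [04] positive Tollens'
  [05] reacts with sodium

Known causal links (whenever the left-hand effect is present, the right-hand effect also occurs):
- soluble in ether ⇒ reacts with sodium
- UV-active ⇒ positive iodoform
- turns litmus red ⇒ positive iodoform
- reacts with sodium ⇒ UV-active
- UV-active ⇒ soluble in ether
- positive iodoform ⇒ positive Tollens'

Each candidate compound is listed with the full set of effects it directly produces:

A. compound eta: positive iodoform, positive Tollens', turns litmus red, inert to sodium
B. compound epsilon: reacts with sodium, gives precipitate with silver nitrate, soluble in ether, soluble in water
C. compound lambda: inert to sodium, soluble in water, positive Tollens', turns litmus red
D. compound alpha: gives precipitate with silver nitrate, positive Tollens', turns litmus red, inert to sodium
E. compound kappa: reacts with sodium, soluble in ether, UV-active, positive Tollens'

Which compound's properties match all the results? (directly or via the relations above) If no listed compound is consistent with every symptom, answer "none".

B

Testing each hypothesis:
(A) compound eta — UV-active miss; soluble in ether miss; soluble in water miss; positive Tollens' match; reacts with sodium miss
(B) compound epsilon — accounts for every observation (UV-active through reacts with sodium → UV-active)
(C) compound lambda — UV-active miss; soluble in ether miss; soluble in water match; positive Tollens' match; reacts with sodium miss
(D) compound alpha — UV-active miss; soluble in ether miss; soluble in water miss; positive Tollens' match; reacts with sodium miss
(E) compound kappa — UV-active match; soluble in ether match; soluble in water miss; positive Tollens' match; reacts with sodium match
Only (B) is consistent with every observation.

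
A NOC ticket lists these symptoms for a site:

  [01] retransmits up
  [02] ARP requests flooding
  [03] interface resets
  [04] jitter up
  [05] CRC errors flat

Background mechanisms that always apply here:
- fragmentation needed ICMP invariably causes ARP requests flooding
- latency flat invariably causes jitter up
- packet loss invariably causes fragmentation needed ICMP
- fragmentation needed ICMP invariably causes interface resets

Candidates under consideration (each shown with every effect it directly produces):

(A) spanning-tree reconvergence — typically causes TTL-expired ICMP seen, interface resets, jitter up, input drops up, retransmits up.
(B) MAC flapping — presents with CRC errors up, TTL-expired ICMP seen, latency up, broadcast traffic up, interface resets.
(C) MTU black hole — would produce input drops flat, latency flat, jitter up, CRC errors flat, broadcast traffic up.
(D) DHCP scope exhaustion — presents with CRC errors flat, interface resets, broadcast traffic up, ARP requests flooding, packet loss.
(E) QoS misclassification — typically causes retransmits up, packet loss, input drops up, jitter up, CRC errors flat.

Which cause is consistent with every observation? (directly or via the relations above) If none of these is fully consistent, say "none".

E

Testing each hypothesis:
(A) spanning-tree reconvergence — retransmits up ✓; ARP requests flooding ✗; interface resets ✓; jitter up ✓; CRC errors flat ✗
(B) MAC flapping — fails on retransmits up, ARP requests flooding, jitter up, CRC errors flat (predicts CRC errors up, not CRC errors flat)
(C) MTU black hole — does not account for retransmits up, ARP requests flooding, interface resets
(D) DHCP scope exhaustion — does not account for retransmits up, jitter up
(E) QoS misclassification — retransmits up ✓; ARP requests flooding ✓ (by packet loss → fragmentation needed ICMP → ARP requests flooding); interface resets ✓ (by packet loss → fragmentation needed ICMP → interface resets); jitter up ✓; CRC errors flat ✓
(E) is the only candidate with no mismatches.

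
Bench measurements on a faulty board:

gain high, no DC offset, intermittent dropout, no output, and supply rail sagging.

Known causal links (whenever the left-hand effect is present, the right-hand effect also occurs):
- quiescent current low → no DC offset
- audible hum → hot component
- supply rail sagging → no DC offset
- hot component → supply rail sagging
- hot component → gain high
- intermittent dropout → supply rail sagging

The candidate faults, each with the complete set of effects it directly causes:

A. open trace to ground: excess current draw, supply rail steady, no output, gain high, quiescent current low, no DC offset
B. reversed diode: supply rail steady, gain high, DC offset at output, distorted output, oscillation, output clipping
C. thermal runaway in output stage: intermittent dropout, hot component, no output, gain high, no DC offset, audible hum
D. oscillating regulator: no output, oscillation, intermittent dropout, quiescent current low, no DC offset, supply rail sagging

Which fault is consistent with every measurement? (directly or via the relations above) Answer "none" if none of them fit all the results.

Per-candidate check:
(A) open trace to ground — gain high ✓; no DC offset ✓; intermittent dropout ✗; no output ✓; supply rail sagging ✗
(B) reversed diode — gain high ✓; no DC offset ✗; intermittent dropout ✗; no output ✗; supply rail sagging ✗
(C) thermal runaway in output stage — accounts for every observation (supply rail sagging by intermittent dropout → supply rail sagging)
(D) oscillating regulator — gain high ✗; no DC offset ✓; intermittent dropout ✓; no output ✓; supply rail sagging ✓
(C) alone accounts for all the evidence.

C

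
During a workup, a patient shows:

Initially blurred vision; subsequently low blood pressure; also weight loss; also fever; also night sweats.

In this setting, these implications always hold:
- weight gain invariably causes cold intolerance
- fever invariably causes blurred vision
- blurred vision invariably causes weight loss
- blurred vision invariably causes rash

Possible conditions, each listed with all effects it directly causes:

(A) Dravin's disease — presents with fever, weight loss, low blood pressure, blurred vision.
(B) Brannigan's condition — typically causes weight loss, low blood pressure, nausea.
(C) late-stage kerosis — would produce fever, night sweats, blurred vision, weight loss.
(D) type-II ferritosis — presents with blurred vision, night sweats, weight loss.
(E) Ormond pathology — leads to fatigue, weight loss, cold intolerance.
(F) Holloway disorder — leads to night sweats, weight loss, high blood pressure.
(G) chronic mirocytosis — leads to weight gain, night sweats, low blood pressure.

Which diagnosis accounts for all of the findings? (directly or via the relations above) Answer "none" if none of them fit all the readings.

none

Testing each hypothesis:
(A) Dravin's disease — does not account for night sweats
(B) Brannigan's condition — blurred vision NO; low blood pressure yes; weight loss yes; fever NO; night sweats NO
(C) late-stage kerosis — does not account for low blood pressure
(D) type-II ferritosis — blurred vision yes; low blood pressure NO; weight loss yes; fever NO; night sweats yes
(E) Ormond pathology — blurred vision NO; low blood pressure NO; weight loss yes; fever NO; night sweats NO
(F) Holloway disorder — blurred vision NO; low blood pressure NO; weight loss yes; fever NO; night sweats yes
(G) chronic mirocytosis — blurred vision NO; low blood pressure yes; weight loss NO; fever NO; night sweats yes
None of the listed candidates fits everything.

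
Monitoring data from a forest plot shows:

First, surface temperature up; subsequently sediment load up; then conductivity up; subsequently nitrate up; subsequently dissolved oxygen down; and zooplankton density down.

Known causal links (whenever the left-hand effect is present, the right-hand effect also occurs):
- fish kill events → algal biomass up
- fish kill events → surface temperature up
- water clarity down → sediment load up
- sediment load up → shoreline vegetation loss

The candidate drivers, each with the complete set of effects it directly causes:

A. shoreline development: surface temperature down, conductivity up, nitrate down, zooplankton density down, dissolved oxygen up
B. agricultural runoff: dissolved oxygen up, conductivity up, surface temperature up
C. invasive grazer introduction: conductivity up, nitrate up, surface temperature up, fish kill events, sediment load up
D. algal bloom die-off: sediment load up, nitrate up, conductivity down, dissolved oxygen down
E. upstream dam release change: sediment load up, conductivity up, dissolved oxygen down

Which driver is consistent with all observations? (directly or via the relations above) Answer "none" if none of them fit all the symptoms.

none

Testing each hypothesis:
(A) shoreline development — fails on surface temperature up, sediment load up, nitrate up, dissolved oxygen down (predicts surface temperature down, not surface temperature up; predicts nitrate down, not nitrate up; predicts dissolved oxygen up, not dissolved oxygen down)
(B) agricultural runoff — fails on sediment load up, nitrate up, dissolved oxygen down, zooplankton density down (predicts dissolved oxygen up, not dissolved oxygen down)
(C) invasive grazer introduction — surface temperature up match; sediment load up match; conductivity up match; nitrate up match; dissolved oxygen down miss; zooplankton density down miss
(D) algal bloom die-off — fails on surface temperature up, conductivity up, zooplankton density down (predicts conductivity down, not conductivity up)
(E) upstream dam release change — does not account for surface temperature up, nitrate up, zooplankton density down
Every candidate fails on at least one observation.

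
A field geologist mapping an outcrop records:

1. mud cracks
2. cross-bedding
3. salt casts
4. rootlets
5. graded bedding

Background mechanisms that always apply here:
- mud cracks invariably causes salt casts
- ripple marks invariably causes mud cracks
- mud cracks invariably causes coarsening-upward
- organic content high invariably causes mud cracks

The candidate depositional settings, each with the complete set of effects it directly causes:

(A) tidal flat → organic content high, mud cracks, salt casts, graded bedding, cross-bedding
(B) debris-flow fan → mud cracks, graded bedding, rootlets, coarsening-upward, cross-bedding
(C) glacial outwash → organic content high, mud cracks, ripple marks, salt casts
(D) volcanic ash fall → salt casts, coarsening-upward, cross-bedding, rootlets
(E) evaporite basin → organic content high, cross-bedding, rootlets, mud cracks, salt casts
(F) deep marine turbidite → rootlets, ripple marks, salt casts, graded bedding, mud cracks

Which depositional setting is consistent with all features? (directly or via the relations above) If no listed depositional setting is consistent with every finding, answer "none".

B

Checking each candidate against the observations:
(A) tidal flat — mud cracks yes; cross-bedding yes; salt casts yes; rootlets NO; graded bedding yes
(B) debris-flow fan — accounts for every observation (salt casts through mud cracks → salt casts)
(C) glacial outwash — does not account for cross-bedding, rootlets, graded bedding
(D) volcanic ash fall — mud cracks NO; cross-bedding yes; salt casts yes; rootlets yes; graded bedding NO
(E) evaporite basin — mud cracks yes; cross-bedding yes; salt casts yes; rootlets yes; graded bedding NO
(F) deep marine turbidite — mud cracks yes; cross-bedding NO; salt casts yes; rootlets yes; graded bedding yes
(B) alone accounts for all the evidence.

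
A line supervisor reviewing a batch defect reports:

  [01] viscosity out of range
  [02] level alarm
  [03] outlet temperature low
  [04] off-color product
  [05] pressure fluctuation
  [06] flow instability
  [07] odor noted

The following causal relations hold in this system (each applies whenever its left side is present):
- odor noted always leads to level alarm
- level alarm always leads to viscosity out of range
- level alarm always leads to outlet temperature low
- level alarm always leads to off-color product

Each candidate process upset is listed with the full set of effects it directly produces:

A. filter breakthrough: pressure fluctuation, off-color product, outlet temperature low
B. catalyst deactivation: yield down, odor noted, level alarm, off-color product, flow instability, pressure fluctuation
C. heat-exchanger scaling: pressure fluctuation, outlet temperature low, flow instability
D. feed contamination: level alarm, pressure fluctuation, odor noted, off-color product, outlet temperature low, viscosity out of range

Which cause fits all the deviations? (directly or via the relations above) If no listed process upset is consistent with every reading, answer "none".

B

Testing each hypothesis:
(A) filter breakthrough — does not account for viscosity out of range, level alarm, flow instability, odor noted
(B) catalyst deactivation — viscosity out of range match (by level alarm → viscosity out of range); level alarm match; outlet temperature low match (by level alarm → outlet temperature low); off-color product match; pressure fluctuation match; flow instability match; odor noted match
(C) heat-exchanger scaling — viscosity out of range miss; level alarm miss; outlet temperature low match; off-color product miss; pressure fluctuation match; flow instability match; odor noted miss
(D) feed contamination — viscosity out of range match; level alarm match; outlet temperature low match; off-color product match; pressure fluctuation match; flow instability miss; odor noted match
(B) alone accounts for all the evidence.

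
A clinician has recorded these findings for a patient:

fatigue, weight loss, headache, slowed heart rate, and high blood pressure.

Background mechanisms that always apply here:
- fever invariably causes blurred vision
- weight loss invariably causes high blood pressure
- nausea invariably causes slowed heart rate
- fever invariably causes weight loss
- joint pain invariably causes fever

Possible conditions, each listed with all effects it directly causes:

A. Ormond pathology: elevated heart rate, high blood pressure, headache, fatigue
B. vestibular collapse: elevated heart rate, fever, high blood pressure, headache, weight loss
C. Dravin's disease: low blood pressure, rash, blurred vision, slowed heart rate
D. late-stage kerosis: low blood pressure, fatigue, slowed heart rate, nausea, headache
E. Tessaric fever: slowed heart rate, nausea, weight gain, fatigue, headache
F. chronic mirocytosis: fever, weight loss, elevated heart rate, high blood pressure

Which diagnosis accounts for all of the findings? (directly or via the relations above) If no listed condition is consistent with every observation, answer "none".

none

For each candidate, compare predicted effects to what was observed:
(A) Ormond pathology — fails on weight loss, slowed heart rate (predicts elevated heart rate, not slowed heart rate)
(B) vestibular collapse — fails on fatigue, slowed heart rate (predicts elevated heart rate, not slowed heart rate)
(C) Dravin's disease — fatigue NO; weight loss NO; headache NO; slowed heart rate yes; high blood pressure NO
(D) late-stage kerosis — fatigue yes; weight loss NO; headache yes; slowed heart rate yes; high blood pressure NO
(E) Tessaric fever — fatigue yes; weight loss NO; headache yes; slowed heart rate yes; high blood pressure NO
(F) chronic mirocytosis — fails on fatigue, headache, slowed heart rate (predicts elevated heart rate, not slowed heart rate)
Every candidate fails on at least one observation.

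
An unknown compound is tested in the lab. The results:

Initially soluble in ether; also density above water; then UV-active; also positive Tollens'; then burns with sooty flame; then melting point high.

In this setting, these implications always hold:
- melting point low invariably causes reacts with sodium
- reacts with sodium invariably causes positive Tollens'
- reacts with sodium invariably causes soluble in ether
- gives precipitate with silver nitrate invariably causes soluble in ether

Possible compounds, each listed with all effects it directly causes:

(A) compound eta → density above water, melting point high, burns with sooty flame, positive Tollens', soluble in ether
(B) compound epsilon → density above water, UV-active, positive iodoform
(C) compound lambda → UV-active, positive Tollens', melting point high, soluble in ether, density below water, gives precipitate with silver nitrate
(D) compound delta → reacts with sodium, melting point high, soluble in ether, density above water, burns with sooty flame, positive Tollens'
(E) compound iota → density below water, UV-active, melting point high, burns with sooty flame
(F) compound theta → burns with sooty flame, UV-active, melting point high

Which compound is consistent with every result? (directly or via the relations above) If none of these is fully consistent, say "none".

For each candidate, compare predicted effects to what was observed:
(A) compound eta — does not account for UV-active
(B) compound epsilon — soluble in ether miss; density above water match; UV-active match; positive Tollens' miss; burns with sooty flame miss; melting point high miss
(C) compound lambda — fails on density above water, burns with sooty flame (predicts density below water, not density above water)
(D) compound delta — does not account for UV-active
(E) compound iota — soluble in ether miss; density above water miss; UV-active match; positive Tollens' miss; burns with sooty flame match; melting point high match
(F) compound theta — does not account for soluble in ether, density above water, positive Tollens'
None of the listed candidates fits everything.

none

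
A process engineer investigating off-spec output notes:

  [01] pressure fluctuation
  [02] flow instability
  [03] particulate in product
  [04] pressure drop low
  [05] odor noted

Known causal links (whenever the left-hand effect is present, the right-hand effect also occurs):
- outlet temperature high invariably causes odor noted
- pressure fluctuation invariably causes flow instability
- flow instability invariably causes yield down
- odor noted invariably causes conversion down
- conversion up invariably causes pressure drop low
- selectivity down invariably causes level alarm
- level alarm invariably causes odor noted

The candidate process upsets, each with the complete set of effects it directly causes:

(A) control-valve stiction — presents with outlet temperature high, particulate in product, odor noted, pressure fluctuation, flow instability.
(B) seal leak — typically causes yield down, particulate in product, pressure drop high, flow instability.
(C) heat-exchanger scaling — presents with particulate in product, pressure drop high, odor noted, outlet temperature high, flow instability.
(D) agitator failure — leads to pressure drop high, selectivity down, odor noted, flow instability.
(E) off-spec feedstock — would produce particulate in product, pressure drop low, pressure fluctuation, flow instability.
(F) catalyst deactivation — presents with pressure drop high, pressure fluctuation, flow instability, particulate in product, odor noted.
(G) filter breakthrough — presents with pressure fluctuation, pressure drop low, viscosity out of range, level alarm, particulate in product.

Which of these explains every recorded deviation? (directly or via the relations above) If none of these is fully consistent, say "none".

For each candidate, compare predicted effects to what was observed:
(A) control-valve stiction — does not account for pressure drop low
(B) seal leak — pressure fluctuation -; flow instability +; particulate in product +; pressure drop low -; odor noted -
(C) heat-exchanger scaling — fails on pressure fluctuation, pressure drop low (predicts pressure drop high, not pressure drop low)
(D) agitator failure — fails on pressure fluctuation, particulate in product, pressure drop low (predicts pressure drop high, not pressure drop low)
(E) off-spec feedstock — pressure fluctuation +; flow instability +; particulate in product +; pressure drop low +; odor noted -
(F) catalyst deactivation — pressure fluctuation +; flow instability +; particulate in product +; pressure drop low -; odor noted +
(G) filter breakthrough — pressure fluctuation +; flow instability + (by pressure fluctuation → flow instability); particulate in product +; pressure drop low +; odor noted + (by level alarm → odor noted)
Only (G) is consistent with every observation.

G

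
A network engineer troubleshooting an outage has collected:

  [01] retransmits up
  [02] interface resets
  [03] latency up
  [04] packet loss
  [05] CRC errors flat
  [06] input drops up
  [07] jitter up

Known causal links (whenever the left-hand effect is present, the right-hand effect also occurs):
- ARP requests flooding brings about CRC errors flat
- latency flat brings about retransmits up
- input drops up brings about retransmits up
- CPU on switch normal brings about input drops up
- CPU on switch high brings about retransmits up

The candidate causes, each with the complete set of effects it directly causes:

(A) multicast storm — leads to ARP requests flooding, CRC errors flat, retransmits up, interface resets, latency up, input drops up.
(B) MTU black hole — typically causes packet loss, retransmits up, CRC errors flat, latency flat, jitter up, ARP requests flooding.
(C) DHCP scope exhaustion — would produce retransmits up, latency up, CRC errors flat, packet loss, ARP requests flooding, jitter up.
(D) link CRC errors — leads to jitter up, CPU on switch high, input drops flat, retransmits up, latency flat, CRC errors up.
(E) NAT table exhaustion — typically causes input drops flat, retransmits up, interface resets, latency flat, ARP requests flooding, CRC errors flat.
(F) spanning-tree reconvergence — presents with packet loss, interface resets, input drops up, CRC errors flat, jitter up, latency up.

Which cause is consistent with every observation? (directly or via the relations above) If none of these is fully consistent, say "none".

Per-candidate check:
(A) multicast storm — retransmits up yes; interface resets yes; latency up yes; packet loss NO; CRC errors flat yes; input drops up yes; jitter up NO
(B) MTU black hole — fails on interface resets, latency up, input drops up (predicts latency flat, not latency up)
(C) DHCP scope exhaustion — retransmits up yes; interface resets NO; latency up yes; packet loss yes; CRC errors flat yes; input drops up NO; jitter up yes
(D) link CRC errors — fails on interface resets, latency up, packet loss, CRC errors flat, input drops up (predicts latency flat, not latency up; predicts CRC errors up, not CRC errors flat; predicts input drops flat, not input drops up)
(E) NAT table exhaustion — retransmits up yes; interface resets yes; latency up NO; packet loss NO; CRC errors flat yes; input drops up NO; jitter up NO
(F) spanning-tree reconvergence — accounts for every observation (retransmits up by input drops up → retransmits up)
Only (F) is consistent with every observation.

F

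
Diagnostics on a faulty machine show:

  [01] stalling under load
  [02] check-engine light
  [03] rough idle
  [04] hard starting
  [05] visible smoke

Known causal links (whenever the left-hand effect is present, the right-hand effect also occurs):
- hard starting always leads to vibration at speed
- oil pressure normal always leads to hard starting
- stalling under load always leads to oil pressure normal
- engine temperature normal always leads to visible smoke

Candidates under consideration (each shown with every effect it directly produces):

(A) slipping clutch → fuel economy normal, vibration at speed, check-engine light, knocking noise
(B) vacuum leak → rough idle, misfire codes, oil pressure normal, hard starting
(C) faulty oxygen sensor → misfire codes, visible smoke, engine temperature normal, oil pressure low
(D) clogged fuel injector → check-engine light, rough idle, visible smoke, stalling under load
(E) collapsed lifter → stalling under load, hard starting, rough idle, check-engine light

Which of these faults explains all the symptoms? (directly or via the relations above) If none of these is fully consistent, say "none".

D

Testing each hypothesis:
(A) slipping clutch — does not account for stalling under load, rough idle, hard starting, visible smoke
(B) vacuum leak — stalling under load miss; check-engine light miss; rough idle match; hard starting match; visible smoke miss
(C) faulty oxygen sensor — stalling under load miss; check-engine light miss; rough idle miss; hard starting miss; visible smoke match
(D) clogged fuel injector — stalling under load match; check-engine light match; rough idle match; hard starting match (by stalling under load → oil pressure normal → hard starting); visible smoke match
(E) collapsed lifter — stalling under load match; check-engine light match; rough idle match; hard starting match; visible smoke miss
(D) is the only candidate with no mismatches.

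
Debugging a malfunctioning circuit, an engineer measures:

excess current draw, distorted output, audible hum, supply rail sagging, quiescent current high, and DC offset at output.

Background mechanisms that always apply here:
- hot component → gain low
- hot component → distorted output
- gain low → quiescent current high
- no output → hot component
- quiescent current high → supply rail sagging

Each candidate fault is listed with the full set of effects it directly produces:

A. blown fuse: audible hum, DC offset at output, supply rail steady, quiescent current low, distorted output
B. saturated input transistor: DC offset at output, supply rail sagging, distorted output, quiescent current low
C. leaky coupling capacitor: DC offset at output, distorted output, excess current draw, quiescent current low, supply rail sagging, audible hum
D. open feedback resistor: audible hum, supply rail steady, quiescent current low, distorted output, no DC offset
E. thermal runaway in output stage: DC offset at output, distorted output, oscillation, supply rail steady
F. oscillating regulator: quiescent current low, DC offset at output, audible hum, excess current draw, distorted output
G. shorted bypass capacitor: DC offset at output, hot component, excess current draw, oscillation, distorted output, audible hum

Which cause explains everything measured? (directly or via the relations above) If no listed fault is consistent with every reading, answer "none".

For each candidate, compare predicted effects to what was observed:
(A) blown fuse — excess current draw ✗; distorted output ✓; audible hum ✓; supply rail sagging ✗; quiescent current high ✗; DC offset at output ✓
(B) saturated input transistor — excess current draw ✗; distorted output ✓; audible hum ✗; supply rail sagging ✓; quiescent current high ✗; DC offset at output ✓
(C) leaky coupling capacitor — fails on quiescent current high (predicts quiescent current low, not quiescent current high)
(D) open feedback resistor — fails on excess current draw, supply rail sagging, quiescent current high, DC offset at output (predicts supply rail steady, not supply rail sagging; predicts quiescent current low, not quiescent current high; predicts no DC offset, not DC offset at output)
(E) thermal runaway in output stage — excess current draw ✗; distorted output ✓; audible hum ✗; supply rail sagging ✗; quiescent current high ✗; DC offset at output ✓
(F) oscillating regulator — excess current draw ✓; distorted output ✓; audible hum ✓; supply rail sagging ✗; quiescent current high ✗; DC offset at output ✓
(G) shorted bypass capacitor — excess current draw ✓; distorted output ✓; audible hum ✓; supply rail sagging ✓ (by hot component → gain low → quiescent current high → supply rail sagging); quiescent current high ✓ (by hot component → gain low → quiescent current high); DC offset at output ✓
(G) alone accounts for all the evidence.

G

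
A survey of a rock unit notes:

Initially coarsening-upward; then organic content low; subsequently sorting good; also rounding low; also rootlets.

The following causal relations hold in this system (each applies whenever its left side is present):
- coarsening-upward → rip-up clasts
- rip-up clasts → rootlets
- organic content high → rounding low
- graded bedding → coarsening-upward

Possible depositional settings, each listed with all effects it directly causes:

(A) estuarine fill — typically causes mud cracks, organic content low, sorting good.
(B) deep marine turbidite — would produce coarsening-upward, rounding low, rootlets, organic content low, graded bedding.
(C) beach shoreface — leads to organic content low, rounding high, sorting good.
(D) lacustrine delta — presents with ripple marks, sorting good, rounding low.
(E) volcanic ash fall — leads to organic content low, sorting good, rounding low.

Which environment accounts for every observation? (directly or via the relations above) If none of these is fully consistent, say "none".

Per-candidate check:
(A) estuarine fill — does not account for coarsening-upward, rounding low, rootlets
(B) deep marine turbidite — coarsening-upward ✓; organic content low ✓; sorting good ✗; rounding low ✓; rootlets ✓
(C) beach shoreface — coarsening-upward ✗; organic content low ✓; sorting good ✓; rounding low ✗; rootlets ✗
(D) lacustrine delta — coarsening-upward ✗; organic content low ✗; sorting good ✓; rounding low ✓; rootlets ✗
(E) volcanic ash fall — coarsening-upward ✗; organic content low ✓; sorting good ✓; rounding low ✓; rootlets ✗
None of the listed candidates fits everything.

none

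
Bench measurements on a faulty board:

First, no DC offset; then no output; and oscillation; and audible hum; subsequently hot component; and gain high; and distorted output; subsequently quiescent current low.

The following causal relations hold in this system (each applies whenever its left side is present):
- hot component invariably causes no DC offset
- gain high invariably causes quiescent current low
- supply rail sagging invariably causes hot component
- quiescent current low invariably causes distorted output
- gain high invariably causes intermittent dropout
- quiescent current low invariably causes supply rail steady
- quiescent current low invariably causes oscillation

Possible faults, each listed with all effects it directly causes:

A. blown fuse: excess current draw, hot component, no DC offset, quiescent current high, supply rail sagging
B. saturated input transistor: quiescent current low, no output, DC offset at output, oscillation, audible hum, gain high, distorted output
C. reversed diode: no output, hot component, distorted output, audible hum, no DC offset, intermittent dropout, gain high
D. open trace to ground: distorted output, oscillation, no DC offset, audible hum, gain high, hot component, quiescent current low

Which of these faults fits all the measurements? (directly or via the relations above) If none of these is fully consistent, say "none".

For each candidate, compare predicted effects to what was observed:
(A) blown fuse — fails on no output, oscillation, audible hum, gain high, distorted output, quiescent current low (predicts quiescent current high, not quiescent current low)
(B) saturated input transistor — fails on no DC offset, hot component (predicts DC offset at output, not no DC offset)
(C) reversed diode — accounts for every observation (oscillation by gain high → quiescent current low → oscillation)
(D) open trace to ground — no DC offset match; no output miss; oscillation match; audible hum match; hot component match; gain high match; distorted output match; quiescent current low match
(C) alone accounts for all the evidence.

C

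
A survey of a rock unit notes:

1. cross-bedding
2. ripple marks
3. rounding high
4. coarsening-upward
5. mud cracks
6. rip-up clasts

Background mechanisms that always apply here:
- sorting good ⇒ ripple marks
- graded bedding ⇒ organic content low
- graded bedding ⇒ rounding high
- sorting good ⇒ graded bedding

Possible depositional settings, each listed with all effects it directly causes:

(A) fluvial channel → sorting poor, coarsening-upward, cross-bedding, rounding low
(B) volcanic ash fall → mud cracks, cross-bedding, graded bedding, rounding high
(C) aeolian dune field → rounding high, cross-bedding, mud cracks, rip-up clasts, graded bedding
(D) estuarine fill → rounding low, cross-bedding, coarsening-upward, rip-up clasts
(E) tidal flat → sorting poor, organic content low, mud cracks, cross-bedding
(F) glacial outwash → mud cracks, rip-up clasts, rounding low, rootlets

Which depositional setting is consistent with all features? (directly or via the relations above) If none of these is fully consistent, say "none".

none

Testing each hypothesis:
(A) fluvial channel — cross-bedding +; ripple marks -; rounding high -; coarsening-upward +; mud cracks -; rip-up clasts -
(B) volcanic ash fall — does not account for ripple marks, coarsening-upward, rip-up clasts
(C) aeolian dune field — cross-bedding +; ripple marks -; rounding high +; coarsening-upward -; mud cracks +; rip-up clasts +
(D) estuarine fill — fails on ripple marks, rounding high, mud cracks (predicts rounding low, not rounding high)
(E) tidal flat — cross-bedding +; ripple marks -; rounding high -; coarsening-upward -; mud cracks +; rip-up clasts -
(F) glacial outwash — cross-bedding -; ripple marks -; rounding high -; coarsening-upward -; mud cracks +; rip-up clasts +
Every candidate fails on at least one observation.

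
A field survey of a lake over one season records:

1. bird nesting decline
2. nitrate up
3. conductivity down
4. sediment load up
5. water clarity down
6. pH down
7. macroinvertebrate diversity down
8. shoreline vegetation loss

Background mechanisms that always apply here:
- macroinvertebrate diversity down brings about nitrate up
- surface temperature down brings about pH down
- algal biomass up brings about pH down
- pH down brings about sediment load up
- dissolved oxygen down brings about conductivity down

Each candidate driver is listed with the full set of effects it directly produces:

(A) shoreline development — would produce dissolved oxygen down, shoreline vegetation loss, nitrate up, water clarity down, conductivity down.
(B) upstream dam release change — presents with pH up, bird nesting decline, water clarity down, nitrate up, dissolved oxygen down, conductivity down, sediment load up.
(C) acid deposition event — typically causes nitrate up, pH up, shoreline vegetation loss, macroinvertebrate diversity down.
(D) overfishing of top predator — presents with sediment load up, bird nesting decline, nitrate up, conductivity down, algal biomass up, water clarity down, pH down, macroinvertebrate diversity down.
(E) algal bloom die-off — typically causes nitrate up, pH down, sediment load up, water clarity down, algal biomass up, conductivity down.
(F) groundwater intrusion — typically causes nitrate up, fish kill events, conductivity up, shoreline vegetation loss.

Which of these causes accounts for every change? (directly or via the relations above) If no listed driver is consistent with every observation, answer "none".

none

Testing each hypothesis:
(A) shoreline development — bird nesting decline ✗; nitrate up ✓; conductivity down ✓; sediment load up ✗; water clarity down ✓; pH down ✗; macroinvertebrate diversity down ✗; shoreline vegetation loss ✓
(B) upstream dam release change — bird nesting decline ✓; nitrate up ✓; conductivity down ✓; sediment load up ✓; water clarity down ✓; pH down ✗; macroinvertebrate diversity down ✗; shoreline vegetation loss ✗
(C) acid deposition event — fails on bird nesting decline, conductivity down, sediment load up, water clarity down, pH down (predicts pH up, not pH down)
(D) overfishing of top predator — does not account for shoreline vegetation loss
(E) algal bloom die-off — does not account for bird nesting decline, macroinvertebrate diversity down, shoreline vegetation loss
(F) groundwater intrusion — fails on bird nesting decline, conductivity down, sediment load up, water clarity down, pH down, macroinvertebrate diversity down (predicts conductivity up, not conductivity down)
Every candidate fails on at least one observation.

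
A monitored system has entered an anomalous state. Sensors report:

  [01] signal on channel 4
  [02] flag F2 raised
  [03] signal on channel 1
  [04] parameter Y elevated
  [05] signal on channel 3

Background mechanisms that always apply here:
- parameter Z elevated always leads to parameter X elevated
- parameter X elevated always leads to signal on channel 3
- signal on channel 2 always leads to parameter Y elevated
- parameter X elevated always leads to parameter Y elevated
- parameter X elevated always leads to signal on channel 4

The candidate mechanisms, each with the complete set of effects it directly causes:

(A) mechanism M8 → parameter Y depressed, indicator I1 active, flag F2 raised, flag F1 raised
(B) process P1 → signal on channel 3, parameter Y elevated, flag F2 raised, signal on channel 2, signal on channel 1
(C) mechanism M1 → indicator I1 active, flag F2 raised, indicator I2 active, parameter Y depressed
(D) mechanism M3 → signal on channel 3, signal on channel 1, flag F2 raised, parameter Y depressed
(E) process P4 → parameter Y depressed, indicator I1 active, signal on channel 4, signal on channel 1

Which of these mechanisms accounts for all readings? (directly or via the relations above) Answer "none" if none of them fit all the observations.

none

Checking each candidate against the observations:
(A) mechanism M8 — fails on signal on channel 4, signal on channel 1, parameter Y elevated, signal on channel 3 (predicts parameter Y depressed, not parameter Y elevated)
(B) process P1 — signal on channel 4 NO; flag F2 raised yes; signal on channel 1 yes; parameter Y elevated yes; signal on channel 3 yes
(C) mechanism M1 — fails on signal on channel 4, signal on channel 1, parameter Y elevated, signal on channel 3 (predicts parameter Y depressed, not parameter Y elevated)
(D) mechanism M3 — fails on signal on channel 4, parameter Y elevated (predicts parameter Y depressed, not parameter Y elevated)
(E) process P4 — fails on flag F2 raised, parameter Y elevated, signal on channel 3 (predicts parameter Y depressed, not parameter Y elevated)
Every candidate fails on at least one observation.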